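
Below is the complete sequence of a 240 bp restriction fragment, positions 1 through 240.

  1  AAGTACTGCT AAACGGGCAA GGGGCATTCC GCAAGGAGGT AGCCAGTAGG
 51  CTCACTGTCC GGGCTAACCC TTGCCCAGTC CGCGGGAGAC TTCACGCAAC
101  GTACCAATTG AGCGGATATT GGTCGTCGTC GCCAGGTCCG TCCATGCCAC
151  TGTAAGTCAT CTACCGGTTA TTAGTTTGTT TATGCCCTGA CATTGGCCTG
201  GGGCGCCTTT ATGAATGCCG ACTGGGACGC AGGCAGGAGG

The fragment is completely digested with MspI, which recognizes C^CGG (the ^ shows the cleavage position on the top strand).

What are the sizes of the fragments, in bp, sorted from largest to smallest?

105, 76, 59 bp

MspI sites (CCGG) start at positions 59, 164.
MspI cuts after the first base of each site, so after positions 59, 164.
Linear molecule, 2 cuts → 3 fragments:
  1–59 → 59 bp
  60–164 → 105 bp
  165–240 → 76 bp
Sorted largest to smallest: 105, 76, 59 bp.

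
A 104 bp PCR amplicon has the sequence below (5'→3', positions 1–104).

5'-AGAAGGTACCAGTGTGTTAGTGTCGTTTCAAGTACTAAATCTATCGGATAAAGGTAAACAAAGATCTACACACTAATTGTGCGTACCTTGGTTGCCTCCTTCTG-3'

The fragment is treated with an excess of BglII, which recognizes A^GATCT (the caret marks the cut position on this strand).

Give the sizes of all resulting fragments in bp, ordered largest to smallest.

The BglII site (AGATCT) starts at position 62.
BglII cuts after the first base of each site, so after position 62.
Linear molecule, 1 cut → 2 fragments:
  1–62 → 62 bp
  63–104 → 42 bp
Sorted largest to smallest: 62, 42 bp.

62, 42 bp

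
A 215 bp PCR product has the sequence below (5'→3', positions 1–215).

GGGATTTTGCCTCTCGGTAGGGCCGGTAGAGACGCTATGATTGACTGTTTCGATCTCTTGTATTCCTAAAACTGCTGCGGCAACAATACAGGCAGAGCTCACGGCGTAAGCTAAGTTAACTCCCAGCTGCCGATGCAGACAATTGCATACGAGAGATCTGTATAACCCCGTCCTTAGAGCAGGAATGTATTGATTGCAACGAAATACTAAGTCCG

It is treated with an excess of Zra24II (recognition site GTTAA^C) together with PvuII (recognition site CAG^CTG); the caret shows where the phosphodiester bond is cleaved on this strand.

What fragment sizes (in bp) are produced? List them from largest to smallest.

119, 89, 7 bp

The Zra24II site (GTTAAC) starts at position 115.
Zra24II cuts after base 5 of each site (before the last base), so after position 119.
The PvuII site (CAGCTG) starts at position 124.
PvuII cuts after base 3 of each site, so after position 126.
Combined cut positions: 119, 126.
Linear molecule, 2 cuts → 3 fragments:
  1–119 → 119 bp
  120–126 → 7 bp
  127–215 → 89 bp
Sorted largest to smallest: 119, 89, 7 bp.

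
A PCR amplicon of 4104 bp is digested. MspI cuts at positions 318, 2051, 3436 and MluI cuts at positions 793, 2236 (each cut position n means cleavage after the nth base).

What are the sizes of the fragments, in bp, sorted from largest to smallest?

Combined cut positions (sorted): 318, 793, 2051, 2236, 3436.
Linear molecule, 5 cuts → 6 fragments:
  318 − 0 = 318 bp
  793 − 318 = 475 bp
  2051 − 793 = 1258 bp
  2236 − 2051 = 185 bp
  3436 − 2236 = 1200 bp
  4104 − 3436 = 668 bp
Sorted largest to smallest: 1258, 1200, 668, 475, 318, 185 bp.

1258, 1200, 668, 475, 318, 185 bp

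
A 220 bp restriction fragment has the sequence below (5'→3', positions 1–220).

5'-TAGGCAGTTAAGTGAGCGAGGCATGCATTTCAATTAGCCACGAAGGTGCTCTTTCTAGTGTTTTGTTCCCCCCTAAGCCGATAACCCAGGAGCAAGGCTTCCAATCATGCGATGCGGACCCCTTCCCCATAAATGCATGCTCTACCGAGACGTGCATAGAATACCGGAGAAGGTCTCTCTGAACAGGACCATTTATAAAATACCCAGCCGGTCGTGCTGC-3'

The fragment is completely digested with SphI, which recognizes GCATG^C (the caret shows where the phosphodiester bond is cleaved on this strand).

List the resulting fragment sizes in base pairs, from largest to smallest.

114, 81, 25 bp

SphI sites (GCATGC) start at positions 21, 135.
SphI cuts after base 5 of each site (before the last base), so after positions 25, 139.
Linear molecule, 2 cuts → 3 fragments:
  1–25 → 25 bp
  26–139 → 114 bp
  140–220 → 81 bp
Sorted largest to smallest: 114, 81, 25 bp.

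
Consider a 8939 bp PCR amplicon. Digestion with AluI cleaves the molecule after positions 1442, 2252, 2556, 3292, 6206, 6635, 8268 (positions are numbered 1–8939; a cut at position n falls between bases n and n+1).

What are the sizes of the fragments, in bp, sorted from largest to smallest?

2914, 1633, 1442, 810, 736, 671, 429, 304 bp

Linear molecule, 7 cuts → 8 fragments:
  1442 − 0 = 1442 bp
  2252 − 1442 = 810 bp
  2556 − 2252 = 304 bp
  3292 − 2556 = 736 bp
  6206 − 3292 = 2914 bp
  6635 − 6206 = 429 bp
  8268 − 6635 = 1633 bp
  8939 − 8268 = 671 bp
Sorted largest to smallest: 2914, 1633, 1442, 810, 736, 671, 429, 304 bp.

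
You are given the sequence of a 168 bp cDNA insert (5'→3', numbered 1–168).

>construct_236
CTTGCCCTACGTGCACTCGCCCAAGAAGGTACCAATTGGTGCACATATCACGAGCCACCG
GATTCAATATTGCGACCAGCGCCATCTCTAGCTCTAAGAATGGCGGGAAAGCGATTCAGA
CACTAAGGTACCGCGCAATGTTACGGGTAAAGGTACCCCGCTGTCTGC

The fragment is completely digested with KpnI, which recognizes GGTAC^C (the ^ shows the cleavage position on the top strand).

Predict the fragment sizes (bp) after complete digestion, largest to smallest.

99, 32, 25, 12 bp

KpnI sites (GGTACC) start at positions 28, 127, 152.
KpnI cuts after base 5 of each site (before the last base), so after positions 32, 131, 156.
Linear molecule, 3 cuts → 4 fragments:
  1–32 → 32 bp
  33–131 → 99 bp
  132–156 → 25 bp
  157–168 → 12 bp
Sorted largest to smallest: 99, 32, 25, 12 bp.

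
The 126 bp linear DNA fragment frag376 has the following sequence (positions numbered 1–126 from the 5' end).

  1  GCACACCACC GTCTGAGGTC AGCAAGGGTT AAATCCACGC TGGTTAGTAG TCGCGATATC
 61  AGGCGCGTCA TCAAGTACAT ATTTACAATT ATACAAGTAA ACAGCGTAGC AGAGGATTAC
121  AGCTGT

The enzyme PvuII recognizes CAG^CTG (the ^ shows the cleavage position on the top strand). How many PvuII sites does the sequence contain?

CAGCTG occurs starting at position 120.
PvuII cuts at 1 site.

1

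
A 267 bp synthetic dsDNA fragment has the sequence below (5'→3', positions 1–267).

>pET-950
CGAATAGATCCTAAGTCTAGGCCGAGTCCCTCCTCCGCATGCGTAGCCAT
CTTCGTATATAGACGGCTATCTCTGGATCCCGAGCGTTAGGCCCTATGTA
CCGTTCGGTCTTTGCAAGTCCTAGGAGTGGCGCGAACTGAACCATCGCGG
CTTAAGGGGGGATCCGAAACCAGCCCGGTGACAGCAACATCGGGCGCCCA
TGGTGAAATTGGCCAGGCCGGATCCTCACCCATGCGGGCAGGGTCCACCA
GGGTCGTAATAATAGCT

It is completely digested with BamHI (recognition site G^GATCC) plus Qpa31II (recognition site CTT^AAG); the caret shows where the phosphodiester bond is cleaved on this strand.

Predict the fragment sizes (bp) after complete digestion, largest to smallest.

BamHI sites (GGATCC) start at positions 75, 160, 220.
BamHI cuts after the first base of each site, so after positions 75, 160, 220.
The Qpa31II site (CTTAAG) starts at position 151.
Qpa31II cuts after base 3 of each site, so after position 153.
Combined cut positions: 75, 153, 160, 220.
Linear molecule, 4 cuts → 5 fragments:
  1–75 → 75 bp
  76–153 → 78 bp
  154–160 → 7 bp
  161–220 → 60 bp
  221–267 → 47 bp
Sorted largest to smallest: 78, 75, 60, 47, 7 bp.

78, 75, 60, 47, 7 bp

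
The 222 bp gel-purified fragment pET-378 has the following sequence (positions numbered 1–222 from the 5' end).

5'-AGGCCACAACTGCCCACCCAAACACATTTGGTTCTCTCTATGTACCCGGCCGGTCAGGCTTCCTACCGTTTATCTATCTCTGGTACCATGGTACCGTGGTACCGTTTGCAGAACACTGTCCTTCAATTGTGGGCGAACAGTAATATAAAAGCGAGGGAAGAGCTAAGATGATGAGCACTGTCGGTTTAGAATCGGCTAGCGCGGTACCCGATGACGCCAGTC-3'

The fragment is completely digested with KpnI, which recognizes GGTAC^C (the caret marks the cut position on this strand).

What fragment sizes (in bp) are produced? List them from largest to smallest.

KpnI sites (GGTACC) start at positions 82, 90, 98, 203.
KpnI cuts after base 5 of each site (before the last base), so after positions 86, 94, 102, 207.
Linear molecule, 4 cuts → 5 fragments:
  1–86 → 86 bp
  87–94 → 8 bp
  95–102 → 8 bp
  103–207 → 105 bp
  208–222 → 15 bp
Sorted largest to smallest: 105, 86, 15, 8, 8 bp.

105, 86, 15, 8, 8 bp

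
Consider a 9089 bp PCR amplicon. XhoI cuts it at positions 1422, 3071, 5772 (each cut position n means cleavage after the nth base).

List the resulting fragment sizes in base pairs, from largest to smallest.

3317, 2701, 1649, 1422 bp

Linear molecule, 3 cuts → 4 fragments:
  1422 − 0 = 1422 bp
  3071 − 1422 = 1649 bp
  5772 − 3071 = 2701 bp
  9089 − 5772 = 3317 bp
Sorted largest to smallest: 3317, 2701, 1649, 1422 bp.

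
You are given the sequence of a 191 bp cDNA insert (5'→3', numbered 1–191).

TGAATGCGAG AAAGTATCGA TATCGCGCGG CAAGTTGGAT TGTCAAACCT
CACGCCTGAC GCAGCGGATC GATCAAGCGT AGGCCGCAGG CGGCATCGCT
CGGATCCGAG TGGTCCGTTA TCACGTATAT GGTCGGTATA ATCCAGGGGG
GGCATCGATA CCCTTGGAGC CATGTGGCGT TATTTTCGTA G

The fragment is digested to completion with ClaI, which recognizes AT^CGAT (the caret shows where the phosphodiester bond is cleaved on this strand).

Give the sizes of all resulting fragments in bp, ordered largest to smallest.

ClaI sites (ATCGAT) start at positions 16, 68, 154.
ClaI cuts after base 2 of each site, so after positions 17, 69, 155.
Linear molecule, 3 cuts → 4 fragments:
  1–17 → 17 bp
  18–69 → 52 bp
  70–155 → 86 bp
  156–191 → 36 bp
Sorted largest to smallest: 86, 52, 36, 17 bp.

86, 52, 36, 17 bp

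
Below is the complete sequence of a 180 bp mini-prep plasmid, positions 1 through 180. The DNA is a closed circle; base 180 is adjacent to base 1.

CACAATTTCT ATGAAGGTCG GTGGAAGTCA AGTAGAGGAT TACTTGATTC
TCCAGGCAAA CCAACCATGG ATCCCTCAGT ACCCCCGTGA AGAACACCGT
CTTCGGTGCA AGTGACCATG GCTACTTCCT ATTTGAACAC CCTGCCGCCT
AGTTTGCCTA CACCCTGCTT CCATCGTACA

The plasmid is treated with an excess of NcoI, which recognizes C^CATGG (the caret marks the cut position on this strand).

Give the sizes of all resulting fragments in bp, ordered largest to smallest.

NcoI sites (CCATGG) start at positions 65, 116.
NcoI cuts after the first base of each site, so after positions 65, 116.
Circular molecule, 2 cuts → 2 fragments:
  66–116 → 51 bp
  117–180 then 1–65 → 64 + 65 = 129 bp
Sorted largest to smallest: 129, 51 bp.

129, 51 bp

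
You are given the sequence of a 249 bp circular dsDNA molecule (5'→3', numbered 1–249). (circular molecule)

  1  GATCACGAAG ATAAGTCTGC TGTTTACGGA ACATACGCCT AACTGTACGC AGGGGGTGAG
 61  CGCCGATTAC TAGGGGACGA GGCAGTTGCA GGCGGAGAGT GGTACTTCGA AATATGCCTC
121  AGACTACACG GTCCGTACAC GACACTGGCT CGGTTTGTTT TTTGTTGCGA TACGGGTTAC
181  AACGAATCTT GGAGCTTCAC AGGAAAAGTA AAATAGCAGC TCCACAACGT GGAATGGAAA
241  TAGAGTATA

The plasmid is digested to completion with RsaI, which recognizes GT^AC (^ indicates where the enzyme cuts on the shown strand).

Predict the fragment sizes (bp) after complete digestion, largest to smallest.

RsaI sites (GTAC) start at positions 45, 102, 135.
RsaI cuts after base 2 of each site, so after positions 46, 103, 136.
Circular molecule, 3 cuts → 3 fragments:
  47–103 → 57 bp
  104–136 → 33 bp
  137–249 then 1–46 → 113 + 46 = 159 bp
Sorted largest to smallest: 159, 57, 33 bp.

159, 57, 33 bp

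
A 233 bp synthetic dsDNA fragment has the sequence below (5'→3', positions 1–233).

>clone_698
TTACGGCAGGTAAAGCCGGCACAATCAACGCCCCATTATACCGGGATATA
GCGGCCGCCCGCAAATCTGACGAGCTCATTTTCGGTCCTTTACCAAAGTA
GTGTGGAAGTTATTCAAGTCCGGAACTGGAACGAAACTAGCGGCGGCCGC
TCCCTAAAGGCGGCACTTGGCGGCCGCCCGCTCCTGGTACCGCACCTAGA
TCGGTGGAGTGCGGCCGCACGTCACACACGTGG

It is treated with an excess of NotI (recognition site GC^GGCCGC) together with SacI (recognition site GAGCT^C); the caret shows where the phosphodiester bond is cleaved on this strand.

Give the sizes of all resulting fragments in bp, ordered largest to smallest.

68, 52, 41, 27, 24, 21 bp

NotI sites (GCGGCCGC) start at positions 51, 143, 170, 211.
NotI cuts after base 2 of each site, so after positions 52, 144, 171, 212.
The SacI site (GAGCTC) starts at position 72.
SacI cuts after base 5 of each site (before the last base), so after position 76.
Combined cut positions: 52, 76, 144, 171, 212.
Linear molecule, 5 cuts → 6 fragments:
  1–52 → 52 bp
  53–76 → 24 bp
  77–144 → 68 bp
  145–171 → 27 bp
  172–212 → 41 bp
  213–233 → 21 bp
Sorted largest to smallest: 68, 52, 41, 27, 24, 21 bp.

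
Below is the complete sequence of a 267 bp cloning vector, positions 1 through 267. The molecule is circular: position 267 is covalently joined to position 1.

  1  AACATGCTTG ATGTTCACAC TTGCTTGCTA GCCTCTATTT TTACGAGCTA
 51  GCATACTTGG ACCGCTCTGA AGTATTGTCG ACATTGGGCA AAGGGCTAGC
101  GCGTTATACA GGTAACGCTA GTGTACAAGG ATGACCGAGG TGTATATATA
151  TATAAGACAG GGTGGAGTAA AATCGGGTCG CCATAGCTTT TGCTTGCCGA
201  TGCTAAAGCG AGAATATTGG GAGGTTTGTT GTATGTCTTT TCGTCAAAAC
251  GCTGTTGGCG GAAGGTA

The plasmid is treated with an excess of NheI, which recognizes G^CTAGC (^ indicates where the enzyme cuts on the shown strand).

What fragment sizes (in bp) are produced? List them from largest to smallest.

199, 48, 20 bp

NheI sites (GCTAGC) start at positions 27, 47, 95.
NheI cuts after the first base of each site, so after positions 27, 47, 95.
Circular molecule, 3 cuts → 3 fragments:
  28–47 → 20 bp
  48–95 → 48 bp
  96–267 then 1–27 → 172 + 27 = 199 bp
Sorted largest to smallest: 199, 48, 20 bp.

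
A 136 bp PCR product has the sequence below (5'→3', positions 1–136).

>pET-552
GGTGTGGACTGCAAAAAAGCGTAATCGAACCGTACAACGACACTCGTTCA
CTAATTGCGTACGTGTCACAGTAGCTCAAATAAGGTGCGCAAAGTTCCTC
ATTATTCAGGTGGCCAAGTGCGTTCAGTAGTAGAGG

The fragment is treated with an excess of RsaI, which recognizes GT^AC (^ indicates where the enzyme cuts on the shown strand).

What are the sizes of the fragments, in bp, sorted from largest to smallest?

RsaI sites (GTAC) start at positions 32, 59.
RsaI cuts after base 2 of each site, so after positions 33, 60.
Linear molecule, 2 cuts → 3 fragments:
  1–33 → 33 bp
  34–60 → 27 bp
  61–136 → 76 bp
Sorted largest to smallest: 76, 33, 27 bp.

76, 33, 27 bp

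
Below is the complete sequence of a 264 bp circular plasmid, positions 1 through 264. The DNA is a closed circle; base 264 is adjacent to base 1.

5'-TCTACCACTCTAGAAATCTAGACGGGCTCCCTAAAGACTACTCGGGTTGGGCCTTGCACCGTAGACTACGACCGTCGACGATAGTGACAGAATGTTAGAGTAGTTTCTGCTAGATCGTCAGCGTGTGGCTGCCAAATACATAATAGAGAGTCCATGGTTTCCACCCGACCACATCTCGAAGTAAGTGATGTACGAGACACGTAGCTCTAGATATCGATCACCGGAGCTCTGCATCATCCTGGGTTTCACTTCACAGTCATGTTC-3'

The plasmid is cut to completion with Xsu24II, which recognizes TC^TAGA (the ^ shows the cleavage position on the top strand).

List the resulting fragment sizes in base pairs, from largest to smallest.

Xsu24II sites (TCTAGA) start at positions 9, 17, 206.
Xsu24II cuts after base 2 of each site, so after positions 10, 18, 207.
Circular molecule, 3 cuts → 3 fragments:
  11–18 → 8 bp
  19–207 → 189 bp
  208–264 then 1–10 → 57 + 10 = 67 bp
Sorted largest to smallest: 189, 67, 8 bp.

189, 67, 8 bp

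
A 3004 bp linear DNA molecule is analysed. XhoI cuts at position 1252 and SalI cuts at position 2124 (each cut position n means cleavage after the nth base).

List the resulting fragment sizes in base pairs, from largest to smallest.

1252, 880, 872 bp

Combined cut positions (sorted): 1252, 2124.
Linear molecule, 2 cuts → 3 fragments:
  1252 − 0 = 1252 bp
  2124 − 1252 = 872 bp
  3004 − 2124 = 880 bp
Sorted largest to smallest: 1252, 880, 872 bp.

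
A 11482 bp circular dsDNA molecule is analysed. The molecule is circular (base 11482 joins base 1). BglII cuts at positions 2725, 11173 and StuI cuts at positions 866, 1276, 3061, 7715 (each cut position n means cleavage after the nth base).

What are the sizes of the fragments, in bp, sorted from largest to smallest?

Combined cut positions (sorted): 866, 1276, 2725, 3061, 7715, 11173.
Circular molecule, 6 cuts → 6 fragments:
  1276 − 866 = 410 bp
  2725 − 1276 = 1449 bp
  3061 − 2725 = 336 bp
  7715 − 3061 = 4654 bp
  11173 − 7715 = 3458 bp
  wrap: 11482 − 11173 + 866 = 1175 bp
Sorted largest to smallest: 4654, 3458, 1449, 1175, 410, 336 bp.

4654, 3458, 1449, 1175, 410, 336 bp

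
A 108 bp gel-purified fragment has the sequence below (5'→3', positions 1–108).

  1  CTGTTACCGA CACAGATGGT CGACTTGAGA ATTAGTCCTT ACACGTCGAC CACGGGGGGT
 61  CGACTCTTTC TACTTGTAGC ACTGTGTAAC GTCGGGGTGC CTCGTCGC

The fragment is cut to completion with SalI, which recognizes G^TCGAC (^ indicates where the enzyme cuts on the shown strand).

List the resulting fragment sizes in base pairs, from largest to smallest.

49, 26, 19, 14 bp

SalI sites (GTCGAC) start at positions 19, 45, 59.
SalI cuts after the first base of each site, so after positions 19, 45, 59.
Linear molecule, 3 cuts → 4 fragments:
  1–19 → 19 bp
  20–45 → 26 bp
  46–59 → 14 bp
  60–108 → 49 bp
Sorted largest to smallest: 49, 26, 19, 14 bp.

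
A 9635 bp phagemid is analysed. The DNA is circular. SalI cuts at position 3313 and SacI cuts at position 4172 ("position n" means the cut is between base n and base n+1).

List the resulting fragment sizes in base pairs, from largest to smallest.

Combined cut positions (sorted): 3313, 4172.
Circular molecule, 2 cuts → 2 fragments:
  4172 − 3313 = 859 bp
  wrap: 9635 − 4172 + 3313 = 8776 bp
Sorted largest to smallest: 8776, 859 bp.

8776, 859 bp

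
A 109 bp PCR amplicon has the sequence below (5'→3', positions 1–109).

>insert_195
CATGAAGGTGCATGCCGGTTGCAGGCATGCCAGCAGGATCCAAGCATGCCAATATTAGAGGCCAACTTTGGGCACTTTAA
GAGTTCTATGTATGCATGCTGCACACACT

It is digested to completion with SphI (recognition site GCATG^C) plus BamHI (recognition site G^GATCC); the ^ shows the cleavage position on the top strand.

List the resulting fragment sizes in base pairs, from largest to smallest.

SphI sites (GCATGC) start at positions 10, 25, 44, 94.
SphI cuts after base 5 of each site (before the last base), so after positions 14, 29, 48, 98.
The BamHI site (GGATCC) starts at position 36.
BamHI cuts after the first base of each site, so after position 36.
Combined cut positions: 14, 29, 36, 48, 98.
Linear molecule, 5 cuts → 6 fragments:
  1–14 → 14 bp
  15–29 → 15 bp
  30–36 → 7 bp
  37–48 → 12 bp
  49–98 → 50 bp
  99–109 → 11 bp
Sorted largest to smallest: 50, 15, 14, 12, 11, 7 bp.

50, 15, 14, 12, 11, 7 bp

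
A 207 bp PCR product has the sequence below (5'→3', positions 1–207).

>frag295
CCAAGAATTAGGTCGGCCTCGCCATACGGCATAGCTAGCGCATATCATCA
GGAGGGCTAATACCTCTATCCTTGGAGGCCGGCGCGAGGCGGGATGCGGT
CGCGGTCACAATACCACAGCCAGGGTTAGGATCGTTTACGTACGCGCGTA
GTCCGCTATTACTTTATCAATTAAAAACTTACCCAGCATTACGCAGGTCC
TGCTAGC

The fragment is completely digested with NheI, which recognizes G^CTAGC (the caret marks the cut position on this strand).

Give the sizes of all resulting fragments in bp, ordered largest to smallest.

168, 34, 5 bp

NheI sites (GCTAGC) start at positions 34, 202.
NheI cuts after the first base of each site, so after positions 34, 202.
Linear molecule, 2 cuts → 3 fragments:
  1–34 → 34 bp
  35–202 → 168 bp
  203–207 → 5 bp
Sorted largest to smallest: 168, 34, 5 bp.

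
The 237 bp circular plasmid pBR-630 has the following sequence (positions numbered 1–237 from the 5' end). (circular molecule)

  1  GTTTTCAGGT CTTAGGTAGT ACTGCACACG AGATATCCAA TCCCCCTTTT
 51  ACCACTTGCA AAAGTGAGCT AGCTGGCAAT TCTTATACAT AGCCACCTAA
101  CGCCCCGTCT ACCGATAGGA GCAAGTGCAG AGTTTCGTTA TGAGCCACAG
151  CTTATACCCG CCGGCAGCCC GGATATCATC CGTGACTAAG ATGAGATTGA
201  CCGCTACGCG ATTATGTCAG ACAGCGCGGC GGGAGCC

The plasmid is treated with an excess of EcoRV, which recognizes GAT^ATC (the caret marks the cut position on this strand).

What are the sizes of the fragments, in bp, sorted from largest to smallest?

EcoRV sites (GATATC) start at positions 32, 172.
EcoRV cuts after base 3 of each site, so after positions 34, 174.
Circular molecule, 2 cuts → 2 fragments:
  35–174 → 140 bp
  175–237 then 1–34 → 63 + 34 = 97 bp
Sorted largest to smallest: 140, 97 bp.

140, 97 bp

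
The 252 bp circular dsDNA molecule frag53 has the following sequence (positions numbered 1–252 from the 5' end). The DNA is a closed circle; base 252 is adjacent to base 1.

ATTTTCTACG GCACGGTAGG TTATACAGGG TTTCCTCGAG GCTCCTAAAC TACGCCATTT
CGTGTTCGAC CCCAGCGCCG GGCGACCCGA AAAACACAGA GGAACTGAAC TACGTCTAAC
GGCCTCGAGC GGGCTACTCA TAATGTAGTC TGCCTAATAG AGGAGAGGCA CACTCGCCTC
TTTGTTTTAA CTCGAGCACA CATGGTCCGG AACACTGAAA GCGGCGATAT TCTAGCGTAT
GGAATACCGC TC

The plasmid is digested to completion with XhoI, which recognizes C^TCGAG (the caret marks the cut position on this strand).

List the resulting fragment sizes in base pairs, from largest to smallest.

96, 89, 67 bp

XhoI sites (CTCGAG) start at positions 35, 124, 191.
XhoI cuts after the first base of each site, so after positions 35, 124, 191.
Circular molecule, 3 cuts → 3 fragments:
  36–124 → 89 bp
  125–191 → 67 bp
  192–252 then 1–35 → 61 + 35 = 96 bp
Sorted largest to smallest: 96, 89, 67 bp.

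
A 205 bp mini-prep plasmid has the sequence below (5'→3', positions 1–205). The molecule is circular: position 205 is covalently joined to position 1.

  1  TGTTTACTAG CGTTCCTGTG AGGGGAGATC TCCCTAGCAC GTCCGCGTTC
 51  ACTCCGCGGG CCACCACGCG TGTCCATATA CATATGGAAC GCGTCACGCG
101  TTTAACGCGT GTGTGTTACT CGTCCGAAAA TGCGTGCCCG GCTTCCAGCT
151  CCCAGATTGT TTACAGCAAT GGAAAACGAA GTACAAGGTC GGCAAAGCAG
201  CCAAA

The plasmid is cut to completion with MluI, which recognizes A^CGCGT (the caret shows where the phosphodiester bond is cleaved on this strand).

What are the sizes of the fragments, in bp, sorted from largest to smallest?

166, 23, 9, 7 bp

MluI sites (ACGCGT) start at positions 66, 89, 96, 105.
MluI cuts after the first base of each site, so after positions 66, 89, 96, 105.
Circular molecule, 4 cuts → 4 fragments:
  67–89 → 23 bp
  90–96 → 7 bp
  97–105 → 9 bp
  106–205 then 1–66 → 100 + 66 = 166 bp
Sorted largest to smallest: 166, 23, 9, 7 bp.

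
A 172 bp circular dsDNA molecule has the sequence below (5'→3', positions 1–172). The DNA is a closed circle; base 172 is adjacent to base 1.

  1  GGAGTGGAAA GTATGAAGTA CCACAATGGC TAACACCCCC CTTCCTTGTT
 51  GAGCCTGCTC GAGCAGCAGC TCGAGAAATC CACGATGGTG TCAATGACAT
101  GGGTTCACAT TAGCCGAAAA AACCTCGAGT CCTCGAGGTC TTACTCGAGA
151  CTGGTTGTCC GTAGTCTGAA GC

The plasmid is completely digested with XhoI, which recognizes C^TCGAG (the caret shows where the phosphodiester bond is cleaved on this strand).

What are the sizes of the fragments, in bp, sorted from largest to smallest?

86, 54, 12, 12, 8 bp

XhoI sites (CTCGAG) start at positions 58, 70, 124, 132, 144.
XhoI cuts after the first base of each site, so after positions 58, 70, 124, 132, 144.
Circular molecule, 5 cuts → 5 fragments:
  59–70 → 12 bp
  71–124 → 54 bp
  125–132 → 8 bp
  133–144 → 12 bp
  145–172 then 1–58 → 28 + 58 = 86 bp
Sorted largest to smallest: 86, 54, 12, 12, 8 bp.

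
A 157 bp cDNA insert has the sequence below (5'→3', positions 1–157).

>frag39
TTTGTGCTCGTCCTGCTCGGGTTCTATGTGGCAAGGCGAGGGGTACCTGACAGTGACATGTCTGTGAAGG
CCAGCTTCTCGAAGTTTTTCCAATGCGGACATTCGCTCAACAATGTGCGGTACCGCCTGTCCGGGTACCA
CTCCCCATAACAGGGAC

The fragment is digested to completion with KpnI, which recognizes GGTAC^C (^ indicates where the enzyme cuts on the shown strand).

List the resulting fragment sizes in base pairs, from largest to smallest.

77, 46, 19, 15 bp

KpnI sites (GGTACC) start at positions 42, 119, 134.
KpnI cuts after base 5 of each site (before the last base), so after positions 46, 123, 138.
Linear molecule, 3 cuts → 4 fragments:
  1–46 → 46 bp
  47–123 → 77 bp
  124–138 → 15 bp
  139–157 → 19 bp
Sorted largest to smallest: 77, 46, 19, 15 bp.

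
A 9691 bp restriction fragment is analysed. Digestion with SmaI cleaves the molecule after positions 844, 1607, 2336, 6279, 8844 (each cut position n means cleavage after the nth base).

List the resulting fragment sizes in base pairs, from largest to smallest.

Linear molecule, 5 cuts → 6 fragments:
  844 − 0 = 844 bp
  1607 − 844 = 763 bp
  2336 − 1607 = 729 bp
  6279 − 2336 = 3943 bp
  8844 − 6279 = 2565 bp
  9691 − 8844 = 847 bp
Sorted largest to smallest: 3943, 2565, 847, 844, 763, 729 bp.

3943, 2565, 847, 844, 763, 729 bp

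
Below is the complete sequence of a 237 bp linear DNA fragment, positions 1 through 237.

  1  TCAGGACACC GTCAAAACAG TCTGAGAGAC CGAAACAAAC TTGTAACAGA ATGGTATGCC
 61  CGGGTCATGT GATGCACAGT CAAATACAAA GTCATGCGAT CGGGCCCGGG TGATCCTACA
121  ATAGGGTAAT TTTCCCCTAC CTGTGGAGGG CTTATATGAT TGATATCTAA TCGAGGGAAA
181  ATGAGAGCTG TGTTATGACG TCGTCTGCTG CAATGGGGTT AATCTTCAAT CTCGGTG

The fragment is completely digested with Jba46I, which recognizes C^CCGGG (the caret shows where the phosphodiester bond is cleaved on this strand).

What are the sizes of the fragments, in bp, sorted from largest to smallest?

Jba46I sites (CCCGGG) start at positions 59, 105.
Jba46I cuts after the first base of each site, so after positions 59, 105.
Linear molecule, 2 cuts → 3 fragments:
  1–59 → 59 bp
  60–105 → 46 bp
  106–237 → 132 bp
Sorted largest to smallest: 132, 59, 46 bp.

132, 59, 46 bp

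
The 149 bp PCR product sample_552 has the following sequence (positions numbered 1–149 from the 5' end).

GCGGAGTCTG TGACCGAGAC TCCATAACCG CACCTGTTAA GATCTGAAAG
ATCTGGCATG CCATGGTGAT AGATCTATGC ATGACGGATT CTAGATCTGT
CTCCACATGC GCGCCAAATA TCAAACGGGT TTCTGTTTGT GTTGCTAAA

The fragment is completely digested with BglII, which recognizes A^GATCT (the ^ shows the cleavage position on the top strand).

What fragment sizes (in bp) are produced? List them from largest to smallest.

BglII sites (AGATCT) start at positions 40, 49, 71, 93.
BglII cuts after the first base of each site, so after positions 40, 49, 71, 93.
Linear molecule, 4 cuts → 5 fragments:
  1–40 → 40 bp
  41–49 → 9 bp
  50–71 → 22 bp
  72–93 → 22 bp
  94–149 → 56 bp
Sorted largest to smallest: 56, 40, 22, 22, 9 bp.

56, 40, 22, 22, 9 bp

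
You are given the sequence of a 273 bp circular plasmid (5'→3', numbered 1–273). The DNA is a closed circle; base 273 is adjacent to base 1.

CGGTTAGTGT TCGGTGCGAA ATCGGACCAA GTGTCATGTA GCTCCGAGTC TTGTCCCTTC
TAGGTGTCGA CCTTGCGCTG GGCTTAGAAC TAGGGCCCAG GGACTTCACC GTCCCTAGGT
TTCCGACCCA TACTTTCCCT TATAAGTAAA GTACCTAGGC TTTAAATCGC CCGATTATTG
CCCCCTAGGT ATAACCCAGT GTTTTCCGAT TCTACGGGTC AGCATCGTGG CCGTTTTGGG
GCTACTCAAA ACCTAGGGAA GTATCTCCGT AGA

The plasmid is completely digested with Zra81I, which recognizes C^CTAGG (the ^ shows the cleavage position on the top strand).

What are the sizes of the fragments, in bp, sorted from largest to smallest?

135, 68, 40, 30 bp

Zra81I sites (CCTAGG) start at positions 114, 154, 184, 252.
Zra81I cuts after the first base of each site, so after positions 114, 154, 184, 252.
Circular molecule, 4 cuts → 4 fragments:
  115–154 → 40 bp
  155–184 → 30 bp
  185–252 → 68 bp
  253–273 then 1–114 → 21 + 114 = 135 bp
Sorted largest to smallest: 135, 68, 40, 30 bp.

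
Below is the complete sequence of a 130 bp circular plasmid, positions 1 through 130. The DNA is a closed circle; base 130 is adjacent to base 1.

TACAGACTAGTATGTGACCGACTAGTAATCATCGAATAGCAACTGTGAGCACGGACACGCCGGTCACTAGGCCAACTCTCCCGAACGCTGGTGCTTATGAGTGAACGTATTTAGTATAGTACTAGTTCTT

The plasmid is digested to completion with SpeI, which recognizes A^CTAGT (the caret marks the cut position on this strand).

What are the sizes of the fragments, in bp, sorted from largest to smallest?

100, 15, 15 bp

SpeI sites (ACTAGT) start at positions 6, 21, 121.
SpeI cuts after the first base of each site, so after positions 6, 21, 121.
Circular molecule, 3 cuts → 3 fragments:
  7–21 → 15 bp
  22–121 → 100 bp
  122–130 then 1–6 → 9 + 6 = 15 bp
Sorted largest to smallest: 100, 15, 15 bp.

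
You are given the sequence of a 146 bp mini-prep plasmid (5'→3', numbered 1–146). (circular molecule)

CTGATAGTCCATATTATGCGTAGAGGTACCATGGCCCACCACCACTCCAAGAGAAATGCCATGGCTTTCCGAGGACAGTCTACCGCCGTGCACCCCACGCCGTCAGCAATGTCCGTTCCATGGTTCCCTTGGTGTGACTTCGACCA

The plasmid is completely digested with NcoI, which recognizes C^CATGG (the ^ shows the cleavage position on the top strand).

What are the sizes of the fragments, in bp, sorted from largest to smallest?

NcoI sites (CCATGG) start at positions 29, 59, 118.
NcoI cuts after the first base of each site, so after positions 29, 59, 118.
Circular molecule, 3 cuts → 3 fragments:
  30–59 → 30 bp
  60–118 → 59 bp
  119–146 then 1–29 → 28 + 29 = 57 bp
Sorted largest to smallest: 59, 57, 30 bp.

59, 57, 30 bp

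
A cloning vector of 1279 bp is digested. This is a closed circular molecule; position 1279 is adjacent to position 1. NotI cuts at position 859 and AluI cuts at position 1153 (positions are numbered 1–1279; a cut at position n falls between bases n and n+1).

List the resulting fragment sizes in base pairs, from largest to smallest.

Combined cut positions (sorted): 859, 1153.
Circular molecule, 2 cuts → 2 fragments:
  1153 − 859 = 294 bp
  wrap: 1279 − 1153 + 859 = 985 bp
Sorted largest to smallest: 985, 294 bp.

985, 294 bp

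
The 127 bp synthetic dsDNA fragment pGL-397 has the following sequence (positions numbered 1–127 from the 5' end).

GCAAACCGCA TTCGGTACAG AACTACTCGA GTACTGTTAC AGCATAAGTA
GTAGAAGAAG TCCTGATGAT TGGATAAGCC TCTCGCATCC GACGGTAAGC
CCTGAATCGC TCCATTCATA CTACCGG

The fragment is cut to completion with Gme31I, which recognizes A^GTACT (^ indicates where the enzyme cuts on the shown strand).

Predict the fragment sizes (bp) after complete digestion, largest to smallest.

The Gme31I site (AGTACT) starts at position 30.
Gme31I cuts after the first base of each site, so after position 30.
Linear molecule, 1 cut → 2 fragments:
  1–30 → 30 bp
  31–127 → 97 bp
Sorted largest to smallest: 97, 30 bp.

97, 30 bp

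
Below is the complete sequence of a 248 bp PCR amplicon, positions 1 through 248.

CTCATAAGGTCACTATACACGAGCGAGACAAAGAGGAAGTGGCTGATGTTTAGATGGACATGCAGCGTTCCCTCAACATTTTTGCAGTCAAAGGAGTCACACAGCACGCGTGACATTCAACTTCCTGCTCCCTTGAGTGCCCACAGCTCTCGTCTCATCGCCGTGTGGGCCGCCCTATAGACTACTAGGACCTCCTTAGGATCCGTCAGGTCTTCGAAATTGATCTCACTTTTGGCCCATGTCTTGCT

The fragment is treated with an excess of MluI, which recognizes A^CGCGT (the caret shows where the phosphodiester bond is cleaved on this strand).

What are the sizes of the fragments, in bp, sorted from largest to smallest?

142, 106 bp

The MluI site (ACGCGT) starts at position 106.
MluI cuts after the first base of each site, so after position 106.
Linear molecule, 1 cut → 2 fragments:
  1–106 → 106 bp
  107–248 → 142 bp
Sorted largest to smallest: 142, 106 bp.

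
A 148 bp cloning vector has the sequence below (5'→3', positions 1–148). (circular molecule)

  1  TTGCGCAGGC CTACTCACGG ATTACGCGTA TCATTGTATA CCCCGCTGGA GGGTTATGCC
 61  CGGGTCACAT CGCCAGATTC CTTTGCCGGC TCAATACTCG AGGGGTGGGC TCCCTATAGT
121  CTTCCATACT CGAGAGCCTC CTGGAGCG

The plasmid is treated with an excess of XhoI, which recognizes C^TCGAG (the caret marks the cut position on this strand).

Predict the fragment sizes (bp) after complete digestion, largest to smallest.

116, 32 bp

XhoI sites (CTCGAG) start at positions 97, 129.
XhoI cuts after the first base of each site, so after positions 97, 129.
Circular molecule, 2 cuts → 2 fragments:
  98–129 → 32 bp
  130–148 then 1–97 → 19 + 97 = 116 bp
Sorted largest to smallest: 116, 32 bp.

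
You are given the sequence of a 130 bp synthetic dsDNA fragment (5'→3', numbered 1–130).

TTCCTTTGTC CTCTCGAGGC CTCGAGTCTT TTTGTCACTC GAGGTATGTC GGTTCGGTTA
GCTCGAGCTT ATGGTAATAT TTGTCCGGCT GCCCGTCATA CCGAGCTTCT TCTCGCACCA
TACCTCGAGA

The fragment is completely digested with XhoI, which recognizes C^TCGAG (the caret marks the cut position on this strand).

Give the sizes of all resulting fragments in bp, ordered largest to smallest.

62, 24, 17, 13, 8, 6 bp

XhoI sites (CTCGAG) start at positions 13, 21, 38, 62, 124.
XhoI cuts after the first base of each site, so after positions 13, 21, 38, 62, 124.
Linear molecule, 5 cuts → 6 fragments:
  1–13 → 13 bp
  14–21 → 8 bp
  22–38 → 17 bp
  39–62 → 24 bp
  63–124 → 62 bp
  125–130 → 6 bp
Sorted largest to smallest: 62, 24, 17, 13, 8, 6 bp.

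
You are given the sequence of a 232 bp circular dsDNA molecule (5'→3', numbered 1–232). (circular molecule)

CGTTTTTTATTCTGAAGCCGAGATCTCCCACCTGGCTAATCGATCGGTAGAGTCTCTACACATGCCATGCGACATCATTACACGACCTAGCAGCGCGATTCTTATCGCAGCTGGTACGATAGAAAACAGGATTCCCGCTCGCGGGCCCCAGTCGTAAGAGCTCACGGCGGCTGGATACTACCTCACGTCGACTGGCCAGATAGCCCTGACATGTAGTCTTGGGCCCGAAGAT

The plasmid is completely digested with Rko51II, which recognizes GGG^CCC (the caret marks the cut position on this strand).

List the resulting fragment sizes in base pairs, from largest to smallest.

Rko51II sites (GGGCCC) start at positions 143, 221.
Rko51II cuts after base 3 of each site, so after positions 145, 223.
Circular molecule, 2 cuts → 2 fragments:
  146–223 → 78 bp
  224–232 then 1–145 → 9 + 145 = 154 bp
Sorted largest to smallest: 154, 78 bp.

154, 78 bp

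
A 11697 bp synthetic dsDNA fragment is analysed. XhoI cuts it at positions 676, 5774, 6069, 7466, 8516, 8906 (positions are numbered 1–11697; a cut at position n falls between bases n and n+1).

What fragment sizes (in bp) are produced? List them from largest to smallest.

Linear molecule, 6 cuts → 7 fragments:
  676 − 0 = 676 bp
  5774 − 676 = 5098 bp
  6069 − 5774 = 295 bp
  7466 − 6069 = 1397 bp
  8516 − 7466 = 1050 bp
  8906 − 8516 = 390 bp
  11697 − 8906 = 2791 bp
Sorted largest to smallest: 5098, 2791, 1397, 1050, 676, 390, 295 bp.

5098, 2791, 1397, 1050, 676, 390, 295 bp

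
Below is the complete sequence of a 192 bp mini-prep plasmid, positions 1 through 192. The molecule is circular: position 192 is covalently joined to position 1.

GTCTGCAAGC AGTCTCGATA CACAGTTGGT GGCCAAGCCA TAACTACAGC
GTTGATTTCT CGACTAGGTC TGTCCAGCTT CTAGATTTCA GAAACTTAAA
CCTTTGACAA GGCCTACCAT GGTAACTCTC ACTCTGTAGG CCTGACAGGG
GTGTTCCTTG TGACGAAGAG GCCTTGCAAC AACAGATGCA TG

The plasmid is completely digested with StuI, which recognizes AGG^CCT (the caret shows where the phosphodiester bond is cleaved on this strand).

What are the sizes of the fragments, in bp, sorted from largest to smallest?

StuI sites (AGGCCT) start at positions 110, 138, 169.
StuI cuts after base 3 of each site, so after positions 112, 140, 171.
Circular molecule, 3 cuts → 3 fragments:
  113–140 → 28 bp
  141–171 → 31 bp
  172–192 then 1–112 → 21 + 112 = 133 bp
Sorted largest to smallest: 133, 31, 28 bp.

133, 31, 28 bp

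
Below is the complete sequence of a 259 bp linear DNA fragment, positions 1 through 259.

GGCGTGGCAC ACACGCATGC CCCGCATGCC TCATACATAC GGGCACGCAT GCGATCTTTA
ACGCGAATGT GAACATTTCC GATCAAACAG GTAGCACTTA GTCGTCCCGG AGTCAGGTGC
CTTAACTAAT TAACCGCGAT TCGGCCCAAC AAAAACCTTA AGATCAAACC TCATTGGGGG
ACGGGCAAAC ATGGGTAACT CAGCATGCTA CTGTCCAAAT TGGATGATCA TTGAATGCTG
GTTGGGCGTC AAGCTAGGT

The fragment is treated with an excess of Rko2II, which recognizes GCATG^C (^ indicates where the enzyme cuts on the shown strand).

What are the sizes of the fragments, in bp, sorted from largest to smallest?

156, 52, 23, 19, 9 bp

Rko2II sites (GCATGC) start at positions 15, 24, 47, 203.
Rko2II cuts after base 5 of each site (before the last base), so after positions 19, 28, 51, 207.
Linear molecule, 4 cuts → 5 fragments:
  1–19 → 19 bp
  20–28 → 9 bp
  29–51 → 23 bp
  52–207 → 156 bp
  208–259 → 52 bp
Sorted largest to smallest: 156, 52, 23, 19, 9 bp.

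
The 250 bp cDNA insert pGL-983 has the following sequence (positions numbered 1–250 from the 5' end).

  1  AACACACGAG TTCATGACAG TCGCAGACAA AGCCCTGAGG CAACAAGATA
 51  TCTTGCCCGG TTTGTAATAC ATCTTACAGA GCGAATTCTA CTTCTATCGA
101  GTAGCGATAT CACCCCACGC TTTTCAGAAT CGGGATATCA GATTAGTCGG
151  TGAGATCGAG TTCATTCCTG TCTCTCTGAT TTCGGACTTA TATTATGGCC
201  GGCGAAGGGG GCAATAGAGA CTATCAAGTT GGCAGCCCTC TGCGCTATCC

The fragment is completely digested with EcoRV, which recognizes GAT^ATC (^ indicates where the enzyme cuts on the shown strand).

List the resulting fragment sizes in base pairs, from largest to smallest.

EcoRV sites (GATATC) start at positions 47, 106, 134.
EcoRV cuts after base 3 of each site, so after positions 49, 108, 136.
Linear molecule, 3 cuts → 4 fragments:
  1–49 → 49 bp
  50–108 → 59 bp
  109–136 → 28 bp
  137–250 → 114 bp
Sorted largest to smallest: 114, 59, 49, 28 bp.

114, 59, 49, 28 bp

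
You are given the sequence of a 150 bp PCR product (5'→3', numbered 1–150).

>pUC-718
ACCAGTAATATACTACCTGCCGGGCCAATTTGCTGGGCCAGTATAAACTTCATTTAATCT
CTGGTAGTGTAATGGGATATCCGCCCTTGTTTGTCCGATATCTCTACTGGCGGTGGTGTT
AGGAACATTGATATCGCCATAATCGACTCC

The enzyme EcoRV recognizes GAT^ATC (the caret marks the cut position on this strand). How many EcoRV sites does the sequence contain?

GATATC occurs starting at positions 76, 97, 130.
EcoRV cuts at 3 sites.

3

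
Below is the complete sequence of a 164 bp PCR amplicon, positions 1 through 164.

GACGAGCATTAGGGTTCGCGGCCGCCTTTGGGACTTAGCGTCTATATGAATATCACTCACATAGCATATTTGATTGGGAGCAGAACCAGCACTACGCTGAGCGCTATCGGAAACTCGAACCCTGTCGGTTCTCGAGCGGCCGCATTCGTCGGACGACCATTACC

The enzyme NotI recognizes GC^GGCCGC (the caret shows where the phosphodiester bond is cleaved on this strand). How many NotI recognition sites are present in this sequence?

2

GCGGCCGC occurs starting at positions 18, 136.
NotI cuts at 2 sites.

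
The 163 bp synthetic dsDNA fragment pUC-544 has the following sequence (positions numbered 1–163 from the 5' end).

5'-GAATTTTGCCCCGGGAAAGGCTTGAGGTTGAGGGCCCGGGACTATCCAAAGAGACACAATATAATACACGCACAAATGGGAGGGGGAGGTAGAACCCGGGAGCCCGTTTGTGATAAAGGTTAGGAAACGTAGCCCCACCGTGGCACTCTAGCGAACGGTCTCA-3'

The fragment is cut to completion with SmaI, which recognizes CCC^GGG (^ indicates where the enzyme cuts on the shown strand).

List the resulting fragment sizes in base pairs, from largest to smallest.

SmaI sites (CCCGGG) start at positions 10, 35, 95.
SmaI cuts after base 3 of each site, so after positions 12, 37, 97.
Linear molecule, 3 cuts → 4 fragments:
  1–12 → 12 bp
  13–37 → 25 bp
  38–97 → 60 bp
  98–163 → 66 bp
Sorted largest to smallest: 66, 60, 25, 12 bp.

66, 60, 25, 12 bp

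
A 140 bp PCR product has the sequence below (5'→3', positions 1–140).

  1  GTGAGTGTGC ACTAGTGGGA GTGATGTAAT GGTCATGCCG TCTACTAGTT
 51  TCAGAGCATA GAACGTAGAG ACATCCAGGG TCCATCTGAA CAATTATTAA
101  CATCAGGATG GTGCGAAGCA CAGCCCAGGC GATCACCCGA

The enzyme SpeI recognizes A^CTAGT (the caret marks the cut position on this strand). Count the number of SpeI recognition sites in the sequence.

2

ACTAGT occurs starting at positions 11, 44.
SpeI cuts at 2 sites.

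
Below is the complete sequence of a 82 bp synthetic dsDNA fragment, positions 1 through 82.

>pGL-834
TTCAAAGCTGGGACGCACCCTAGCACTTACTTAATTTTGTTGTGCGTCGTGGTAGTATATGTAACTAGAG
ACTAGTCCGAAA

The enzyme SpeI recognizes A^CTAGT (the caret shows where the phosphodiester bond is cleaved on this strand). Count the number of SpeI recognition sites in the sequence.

1

ACTAGT occurs starting at position 71.
SpeI cuts at 1 site.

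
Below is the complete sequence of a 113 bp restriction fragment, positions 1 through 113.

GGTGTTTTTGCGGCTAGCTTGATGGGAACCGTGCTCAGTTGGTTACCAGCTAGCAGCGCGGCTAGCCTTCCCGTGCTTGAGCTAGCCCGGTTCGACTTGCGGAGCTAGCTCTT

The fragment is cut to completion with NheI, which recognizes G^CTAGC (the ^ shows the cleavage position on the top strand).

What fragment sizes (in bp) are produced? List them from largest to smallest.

NheI sites (GCTAGC) start at positions 13, 49, 61, 81, 104.
NheI cuts after the first base of each site, so after positions 13, 49, 61, 81, 104.
Linear molecule, 5 cuts → 6 fragments:
  1–13 → 13 bp
  14–49 → 36 bp
  50–61 → 12 bp
  62–81 → 20 bp
  82–104 → 23 bp
  105–113 → 9 bp
Sorted largest to smallest: 36, 23, 20, 13, 12, 9 bp.

36, 23, 20, 13, 12, 9 bp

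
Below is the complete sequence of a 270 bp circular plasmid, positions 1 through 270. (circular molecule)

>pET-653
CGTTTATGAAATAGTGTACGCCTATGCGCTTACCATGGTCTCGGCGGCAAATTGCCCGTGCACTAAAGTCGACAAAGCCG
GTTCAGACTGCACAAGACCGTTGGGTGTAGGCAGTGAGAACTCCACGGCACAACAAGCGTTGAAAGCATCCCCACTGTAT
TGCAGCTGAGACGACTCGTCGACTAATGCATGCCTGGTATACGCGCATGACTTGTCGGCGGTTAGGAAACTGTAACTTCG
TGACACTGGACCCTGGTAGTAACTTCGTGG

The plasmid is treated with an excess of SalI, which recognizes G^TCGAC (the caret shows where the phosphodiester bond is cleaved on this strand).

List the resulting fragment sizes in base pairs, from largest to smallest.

160, 110 bp

SalI sites (GTCGAC) start at positions 68, 178.
SalI cuts after the first base of each site, so after positions 68, 178.
Circular molecule, 2 cuts → 2 fragments:
  69–178 → 110 bp
  179–270 then 1–68 → 92 + 68 = 160 bp
Sorted largest to smallest: 160, 110 bp.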